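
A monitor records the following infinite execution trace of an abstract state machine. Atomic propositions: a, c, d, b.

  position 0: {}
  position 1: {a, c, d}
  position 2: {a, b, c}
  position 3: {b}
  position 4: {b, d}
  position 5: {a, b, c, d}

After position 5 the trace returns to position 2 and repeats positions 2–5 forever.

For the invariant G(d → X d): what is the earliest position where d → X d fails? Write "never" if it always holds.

Check d → X d at each position in order: 0 ✓.
At position 1 the labels are {a, c, d} and the next position 2 has {a, b, c}, so d → X d is false there. This is the first violation.

1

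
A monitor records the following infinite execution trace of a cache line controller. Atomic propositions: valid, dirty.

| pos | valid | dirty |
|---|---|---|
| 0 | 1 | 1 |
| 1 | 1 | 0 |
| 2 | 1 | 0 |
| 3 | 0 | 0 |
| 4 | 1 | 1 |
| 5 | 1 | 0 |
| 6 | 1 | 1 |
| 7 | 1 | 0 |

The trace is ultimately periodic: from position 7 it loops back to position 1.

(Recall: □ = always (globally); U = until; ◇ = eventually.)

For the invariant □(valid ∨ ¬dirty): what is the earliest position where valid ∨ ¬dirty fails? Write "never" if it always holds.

valid ∨ ¬dirty holds at every position 0..7, and those are all the positions the trace ever visits, so the invariant □(valid ∨ ¬dirty) is never violated.

never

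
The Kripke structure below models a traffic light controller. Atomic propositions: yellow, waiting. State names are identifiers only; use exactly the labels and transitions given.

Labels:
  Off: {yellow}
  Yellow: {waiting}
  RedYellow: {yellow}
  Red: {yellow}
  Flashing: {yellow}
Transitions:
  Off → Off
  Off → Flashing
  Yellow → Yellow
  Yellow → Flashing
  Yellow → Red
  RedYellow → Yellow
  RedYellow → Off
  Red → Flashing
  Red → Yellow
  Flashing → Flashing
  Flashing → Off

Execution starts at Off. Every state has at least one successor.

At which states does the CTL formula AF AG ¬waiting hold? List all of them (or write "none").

{Off, Flashing}

States satisfying AG ¬waiting: {Off, Flashing}.
States satisfying AF AG ¬waiting: {Off, Flashing}.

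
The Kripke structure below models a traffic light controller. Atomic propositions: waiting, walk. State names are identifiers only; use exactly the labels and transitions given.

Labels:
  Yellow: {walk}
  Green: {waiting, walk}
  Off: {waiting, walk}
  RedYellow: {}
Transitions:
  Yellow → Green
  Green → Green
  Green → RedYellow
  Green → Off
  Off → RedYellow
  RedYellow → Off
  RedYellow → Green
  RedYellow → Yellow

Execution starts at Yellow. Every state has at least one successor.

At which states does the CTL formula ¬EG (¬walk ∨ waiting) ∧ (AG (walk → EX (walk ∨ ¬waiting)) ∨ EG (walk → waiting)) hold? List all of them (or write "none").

States satisfying ¬walk ∨ waiting: {Green, Off, RedYellow}.
States satisfying EG (¬walk ∨ waiting): {Green, Off, RedYellow}.
States satisfying ¬EG (¬walk ∨ waiting): {Yellow}.
States satisfying walk → EX (walk ∨ ¬waiting): {Yellow, Green, Off, RedYellow}.
States satisfying AG (walk → EX (walk ∨ ¬waiting)): {Yellow, Green, Off, RedYellow}.
States satisfying walk → waiting: {Green, Off, RedYellow}.
States satisfying EG (walk → waiting): {Green, Off, RedYellow}.
States satisfying ¬EG (¬walk ∨ waiting) ∧ (AG (walk → EX (walk ∨ ¬waiting)) ∨ EG (walk → waiting)): {Yellow}.

{Yellow}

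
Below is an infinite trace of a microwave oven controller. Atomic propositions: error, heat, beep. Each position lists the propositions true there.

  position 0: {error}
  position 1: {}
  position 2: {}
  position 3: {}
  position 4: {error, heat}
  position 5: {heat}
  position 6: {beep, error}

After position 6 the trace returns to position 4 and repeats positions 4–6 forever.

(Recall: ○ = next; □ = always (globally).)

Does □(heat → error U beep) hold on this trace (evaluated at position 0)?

No

heat → error U beep must hold at every position from 0 onward. It fails at position 4, so □(heat → error U beep) is false.
Positions where heat holds: 4, 5.
Check error U beep at each: 4→fails, 5→fails.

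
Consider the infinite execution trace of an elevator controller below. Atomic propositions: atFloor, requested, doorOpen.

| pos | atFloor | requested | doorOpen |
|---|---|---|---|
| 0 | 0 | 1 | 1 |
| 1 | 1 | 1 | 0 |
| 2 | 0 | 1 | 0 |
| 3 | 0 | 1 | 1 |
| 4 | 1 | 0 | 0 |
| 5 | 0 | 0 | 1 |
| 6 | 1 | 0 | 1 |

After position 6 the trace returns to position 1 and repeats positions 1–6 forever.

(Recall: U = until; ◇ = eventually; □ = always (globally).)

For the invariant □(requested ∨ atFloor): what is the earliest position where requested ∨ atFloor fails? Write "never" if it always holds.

Check requested ∨ atFloor at each position in order: 0 ✓, 1 ✓, 2 ✓, 3 ✓, 4 ✓.
At position 5 the labels are {doorOpen}, so requested ∨ atFloor is false there. This is the first violation.

5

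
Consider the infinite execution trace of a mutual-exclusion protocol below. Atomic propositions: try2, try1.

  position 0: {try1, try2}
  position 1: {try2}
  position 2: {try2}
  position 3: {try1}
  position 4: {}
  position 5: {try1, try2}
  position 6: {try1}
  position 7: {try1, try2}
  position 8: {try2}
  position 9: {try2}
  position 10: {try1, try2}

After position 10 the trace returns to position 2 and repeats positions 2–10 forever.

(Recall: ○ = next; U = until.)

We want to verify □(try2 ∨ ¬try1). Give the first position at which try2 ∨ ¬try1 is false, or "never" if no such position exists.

Check try2 ∨ ¬try1 at each position in order: 0 ✓, 1 ✓, 2 ✓.
At position 3 the labels are {try1}, so try2 ∨ ¬try1 is false there. This is the first violation.

3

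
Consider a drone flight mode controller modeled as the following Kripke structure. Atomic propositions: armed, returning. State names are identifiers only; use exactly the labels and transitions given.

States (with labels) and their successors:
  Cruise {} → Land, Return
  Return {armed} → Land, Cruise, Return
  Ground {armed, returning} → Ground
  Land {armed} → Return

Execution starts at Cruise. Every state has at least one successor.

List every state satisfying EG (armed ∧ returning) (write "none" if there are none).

States satisfying armed ∧ returning: {Ground}.
States satisfying EG (armed ∧ returning): {Ground}.

{Ground}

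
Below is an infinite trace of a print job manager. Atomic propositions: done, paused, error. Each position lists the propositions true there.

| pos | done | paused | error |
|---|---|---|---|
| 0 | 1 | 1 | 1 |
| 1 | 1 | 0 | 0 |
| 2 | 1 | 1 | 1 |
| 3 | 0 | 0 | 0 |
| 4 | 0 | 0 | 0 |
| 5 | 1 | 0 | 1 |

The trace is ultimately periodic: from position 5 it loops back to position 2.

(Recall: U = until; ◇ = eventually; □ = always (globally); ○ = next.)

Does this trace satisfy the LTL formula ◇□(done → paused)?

Violated

□(done → paused) is false at every position 0..5, so it never becomes true and ◇□(done → paused) fails.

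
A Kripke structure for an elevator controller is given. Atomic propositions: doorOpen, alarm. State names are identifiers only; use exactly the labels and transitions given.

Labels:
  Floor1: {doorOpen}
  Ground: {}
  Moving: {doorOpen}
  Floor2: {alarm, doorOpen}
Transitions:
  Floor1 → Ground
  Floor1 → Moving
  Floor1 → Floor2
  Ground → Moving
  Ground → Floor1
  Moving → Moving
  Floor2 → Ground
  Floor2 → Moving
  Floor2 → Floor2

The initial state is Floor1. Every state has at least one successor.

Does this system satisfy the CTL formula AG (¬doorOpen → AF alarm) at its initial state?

States satisfying ¬doorOpen → AF alarm: {Floor1, Moving, Floor2}.
States satisfying AG (¬doorOpen → AF alarm): {Moving}.
Ground is reachable from Floor1 and violates ¬doorOpen → AF alarm, so AG fails at Floor1.
Floor1 ∉ Sat(AG (¬doorOpen → AF alarm)).

Violated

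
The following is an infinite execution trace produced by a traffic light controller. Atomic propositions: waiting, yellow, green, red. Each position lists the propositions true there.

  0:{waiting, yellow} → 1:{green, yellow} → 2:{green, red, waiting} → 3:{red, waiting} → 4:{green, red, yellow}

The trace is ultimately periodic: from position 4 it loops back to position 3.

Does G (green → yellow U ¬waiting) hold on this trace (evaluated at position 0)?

No

green → yellow U ¬waiting must hold at every position from 0 onward. It fails at position 2, so G (green → yellow U ¬waiting) is false.
Positions where green holds: 1, 2, 4.
Check yellow U ¬waiting at each: 1→ok, 2→fails, 4→ok.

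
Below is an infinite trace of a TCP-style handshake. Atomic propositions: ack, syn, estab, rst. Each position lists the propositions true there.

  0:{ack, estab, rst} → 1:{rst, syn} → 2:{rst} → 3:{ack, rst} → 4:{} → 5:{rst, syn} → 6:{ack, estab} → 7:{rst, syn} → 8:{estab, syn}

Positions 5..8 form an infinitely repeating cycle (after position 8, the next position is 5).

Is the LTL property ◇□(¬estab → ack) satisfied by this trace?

Does not hold

□(¬estab → ack) is false at every position 0..8, so it never becomes true and ◇□(¬estab → ack) fails.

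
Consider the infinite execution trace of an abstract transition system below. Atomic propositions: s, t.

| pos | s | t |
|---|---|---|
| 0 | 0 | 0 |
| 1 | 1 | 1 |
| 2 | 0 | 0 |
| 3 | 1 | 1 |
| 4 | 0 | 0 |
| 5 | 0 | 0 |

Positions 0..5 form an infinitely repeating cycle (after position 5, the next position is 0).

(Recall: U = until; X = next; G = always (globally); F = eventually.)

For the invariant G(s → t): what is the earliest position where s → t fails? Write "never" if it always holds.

never

s → t holds at every position 0..5, and those are all the positions the trace ever visits, so the invariant G(s → t) is never violated.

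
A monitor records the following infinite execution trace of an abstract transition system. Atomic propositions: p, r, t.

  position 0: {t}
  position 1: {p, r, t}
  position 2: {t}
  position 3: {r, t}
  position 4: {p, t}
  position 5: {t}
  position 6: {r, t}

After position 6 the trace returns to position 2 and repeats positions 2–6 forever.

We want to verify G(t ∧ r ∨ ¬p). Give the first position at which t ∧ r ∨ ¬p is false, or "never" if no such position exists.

Check t ∧ r ∨ ¬p at each position in order: 0 ✓, 1 ✓, 2 ✓, 3 ✓.
At position 4 the labels are {p, t}, so t ∧ r ∨ ¬p is false there. This is the first violation.

4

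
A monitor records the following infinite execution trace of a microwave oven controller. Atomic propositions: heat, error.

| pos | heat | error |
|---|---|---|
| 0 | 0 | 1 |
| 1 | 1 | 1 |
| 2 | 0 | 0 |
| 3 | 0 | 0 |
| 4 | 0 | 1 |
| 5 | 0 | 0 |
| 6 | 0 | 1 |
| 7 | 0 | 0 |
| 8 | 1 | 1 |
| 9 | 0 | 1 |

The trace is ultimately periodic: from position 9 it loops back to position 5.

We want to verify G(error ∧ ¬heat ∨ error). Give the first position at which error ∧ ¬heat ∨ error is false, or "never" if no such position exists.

Check error ∧ ¬heat ∨ error at each position in order: 0 ✓, 1 ✓.
At position 2 the labels are {}, so error ∧ ¬heat ∨ error is false there. This is the first violation.

2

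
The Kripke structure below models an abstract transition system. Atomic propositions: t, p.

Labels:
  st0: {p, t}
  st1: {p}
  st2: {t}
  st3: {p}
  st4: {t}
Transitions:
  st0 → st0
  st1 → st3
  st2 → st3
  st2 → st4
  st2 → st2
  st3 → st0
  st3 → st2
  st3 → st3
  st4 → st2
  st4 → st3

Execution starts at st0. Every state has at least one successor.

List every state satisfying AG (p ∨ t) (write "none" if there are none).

{st0, st1, st2, st3, st4}

States satisfying p ∨ t: {st0, st1, st2, st3, st4}.
States satisfying AG (p ∨ t): {st0, st1, st2, st3, st4}.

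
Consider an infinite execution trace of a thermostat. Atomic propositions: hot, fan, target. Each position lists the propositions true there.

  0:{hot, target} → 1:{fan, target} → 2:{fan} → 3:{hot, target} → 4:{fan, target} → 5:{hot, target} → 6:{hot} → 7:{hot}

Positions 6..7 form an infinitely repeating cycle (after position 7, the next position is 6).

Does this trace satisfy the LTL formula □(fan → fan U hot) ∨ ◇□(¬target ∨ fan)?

Satisfied

fan → fan U hot holds at every position 0..7, and those are all positions ever visited, so □(fan → fan U hot) holds.
Positions where fan holds: 1, 2, 4.
Check fan U hot at each: 1→ok, 2→ok, 4→ok.
□(¬target ∨ fan) holds at position 6, which is reachable from 0, so ◇□(¬target ∨ fan) holds.
At position 0: □(fan → fan U hot) is true; ◇□(¬target ∨ fan) is true; so □(fan → fan U hot) ∨ ◇□(¬target ∨ fan) is true.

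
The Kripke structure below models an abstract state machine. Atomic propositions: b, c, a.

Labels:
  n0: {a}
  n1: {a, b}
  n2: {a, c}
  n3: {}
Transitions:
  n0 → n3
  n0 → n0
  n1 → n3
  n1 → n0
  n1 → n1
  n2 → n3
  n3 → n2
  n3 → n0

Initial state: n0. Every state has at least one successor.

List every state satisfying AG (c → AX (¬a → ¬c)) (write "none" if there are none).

{n0, n1, n2, n3}

States satisfying c → AX (¬a → ¬c): {n0, n1, n2, n3}.
States satisfying AG (c → AX (¬a → ¬c)): {n0, n1, n2, n3}.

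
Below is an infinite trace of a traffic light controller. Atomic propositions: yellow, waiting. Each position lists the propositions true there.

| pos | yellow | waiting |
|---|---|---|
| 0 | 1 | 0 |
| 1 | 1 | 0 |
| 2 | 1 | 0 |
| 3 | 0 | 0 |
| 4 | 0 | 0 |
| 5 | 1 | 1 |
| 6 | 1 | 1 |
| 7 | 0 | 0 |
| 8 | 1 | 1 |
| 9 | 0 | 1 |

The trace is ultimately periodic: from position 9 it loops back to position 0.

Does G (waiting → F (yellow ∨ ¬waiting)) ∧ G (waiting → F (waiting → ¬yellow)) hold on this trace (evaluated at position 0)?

waiting → F (yellow ∨ ¬waiting) holds at every position 0..9, and those are all positions ever visited, so G (waiting → F (yellow ∨ ¬waiting)) holds.
Positions where waiting holds: 5, 6, 8, 9.
Check F (yellow ∨ ¬waiting) at each: 5→ok, 6→ok, 8→ok, 9→ok.
waiting → F (waiting → ¬yellow) holds at every position 0..9, and those are all positions ever visited, so G (waiting → F (waiting → ¬yellow)) holds.
Positions where waiting holds: 5, 6, 8, 9.
Check F (waiting → ¬yellow) at each: 5→ok, 6→ok, 8→ok, 9→ok.
At position 0: G (waiting → F (yellow ∨ ¬waiting)) is true; G (waiting → F (waiting → ¬yellow)) is true; so G (waiting → F (yellow ∨ ¬waiting)) ∧ G (waiting → F (waiting → ¬yellow)) is true.

Satisfied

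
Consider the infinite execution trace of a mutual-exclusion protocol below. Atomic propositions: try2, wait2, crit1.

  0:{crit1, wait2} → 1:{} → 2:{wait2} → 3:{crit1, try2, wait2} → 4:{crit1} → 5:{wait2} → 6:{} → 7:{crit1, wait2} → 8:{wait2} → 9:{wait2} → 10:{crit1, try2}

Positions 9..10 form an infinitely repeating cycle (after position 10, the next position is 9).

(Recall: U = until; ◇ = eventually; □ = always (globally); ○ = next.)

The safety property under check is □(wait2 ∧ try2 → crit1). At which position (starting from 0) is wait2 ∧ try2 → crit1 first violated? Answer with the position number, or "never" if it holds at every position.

never

wait2 ∧ try2 → crit1 holds at every position 0..10, and those are all the positions the trace ever visits, so the invariant □(wait2 ∧ try2 → crit1) is never violated.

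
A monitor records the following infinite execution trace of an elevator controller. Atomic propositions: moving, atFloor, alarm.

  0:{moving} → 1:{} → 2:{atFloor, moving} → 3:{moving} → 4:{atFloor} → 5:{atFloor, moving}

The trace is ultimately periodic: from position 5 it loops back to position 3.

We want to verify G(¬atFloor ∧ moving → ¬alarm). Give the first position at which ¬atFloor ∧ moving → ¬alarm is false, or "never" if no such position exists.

¬atFloor ∧ moving → ¬alarm holds at every position 0..5, and those are all the positions the trace ever visits, so the invariant G(¬atFloor ∧ moving → ¬alarm) is never violated.

never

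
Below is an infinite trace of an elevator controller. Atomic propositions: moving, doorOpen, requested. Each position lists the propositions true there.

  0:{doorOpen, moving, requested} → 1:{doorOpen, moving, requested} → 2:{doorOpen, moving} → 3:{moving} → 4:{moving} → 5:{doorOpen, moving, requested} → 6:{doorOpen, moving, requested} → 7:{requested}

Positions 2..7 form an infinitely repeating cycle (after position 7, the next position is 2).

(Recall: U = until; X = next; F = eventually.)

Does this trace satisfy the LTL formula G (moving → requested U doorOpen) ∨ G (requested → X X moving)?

No

moving → requested U doorOpen must hold at every position from 0 onward. It fails at position 3, so G (moving → requested U doorOpen) is false.
Positions where moving holds: 0, 1, 2, 3, 4, 5, 6.
Check requested U doorOpen at each: 0→ok, 1→ok, 2→ok, 3→fails, 4→fails, 5→ok, 6→ok.
requested → X X moving must hold at every position from 0 onward. It fails at position 5, so G (requested → X X moving) is false.
Positions where requested holds: 0, 1, 5, 6, 7.
Check X X moving at each: 0→ok, 1→ok, 5→fails, 6→ok, 7→ok.
At position 0: G (moving → requested U doorOpen) is false; G (requested → X X moving) is false; so G (moving → requested U doorOpen) ∨ G (requested → X X moving) is false.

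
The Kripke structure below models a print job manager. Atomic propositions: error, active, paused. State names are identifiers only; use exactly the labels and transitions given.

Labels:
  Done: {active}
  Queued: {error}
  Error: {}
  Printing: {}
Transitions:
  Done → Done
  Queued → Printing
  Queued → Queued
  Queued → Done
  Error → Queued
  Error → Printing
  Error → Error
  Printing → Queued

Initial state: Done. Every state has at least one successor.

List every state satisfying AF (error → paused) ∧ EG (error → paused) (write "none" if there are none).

States satisfying error → paused: {Done, Error, Printing}.
States satisfying AF (error → paused): {Done, Error, Printing}.
States satisfying EG (error → paused): {Done, Error}.
States satisfying AF (error → paused) ∧ EG (error → paused): {Done, Error}.

{Done, Error}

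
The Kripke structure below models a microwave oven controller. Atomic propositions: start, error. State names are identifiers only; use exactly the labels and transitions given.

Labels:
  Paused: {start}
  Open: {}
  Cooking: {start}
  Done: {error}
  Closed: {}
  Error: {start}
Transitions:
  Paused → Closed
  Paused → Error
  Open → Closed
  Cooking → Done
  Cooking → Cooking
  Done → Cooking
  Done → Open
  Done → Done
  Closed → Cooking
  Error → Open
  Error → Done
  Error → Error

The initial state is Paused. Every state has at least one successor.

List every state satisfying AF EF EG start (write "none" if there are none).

{Paused, Open, Cooking, Done, Closed, Error}

States satisfying EF EG start: {Paused, Open, Cooking, Done, Closed, Error}.
States satisfying AF EF EG start: {Paused, Open, Cooking, Done, Closed, Error}.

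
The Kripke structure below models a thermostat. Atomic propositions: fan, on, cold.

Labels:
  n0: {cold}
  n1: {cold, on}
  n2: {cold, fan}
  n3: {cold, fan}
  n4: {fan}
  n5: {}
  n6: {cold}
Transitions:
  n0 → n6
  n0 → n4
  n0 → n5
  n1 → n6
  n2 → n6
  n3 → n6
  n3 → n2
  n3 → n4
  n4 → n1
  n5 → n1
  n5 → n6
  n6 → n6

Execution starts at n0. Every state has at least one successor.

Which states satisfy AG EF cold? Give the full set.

{n0, n1, n2, n3, n4, n5, n6}

States satisfying EF cold: {n0, n1, n2, n3, n4, n5, n6}.
States satisfying AG EF cold: {n0, n1, n2, n3, n4, n5, n6}.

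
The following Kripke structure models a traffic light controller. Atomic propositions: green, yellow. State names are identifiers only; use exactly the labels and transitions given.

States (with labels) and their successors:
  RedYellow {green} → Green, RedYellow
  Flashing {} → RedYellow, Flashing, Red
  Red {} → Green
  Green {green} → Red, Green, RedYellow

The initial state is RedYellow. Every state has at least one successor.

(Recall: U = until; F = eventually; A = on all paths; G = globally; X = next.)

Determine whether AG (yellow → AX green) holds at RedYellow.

Satisfied

States satisfying yellow → AX green: {RedYellow, Flashing, Red, Green}.
States satisfying AG (yellow → AX green): {RedYellow, Flashing, Red, Green}.
Every state reachable from RedYellow satisfies yellow → AX green.
RedYellow ∈ Sat(AG (yellow → AX green)).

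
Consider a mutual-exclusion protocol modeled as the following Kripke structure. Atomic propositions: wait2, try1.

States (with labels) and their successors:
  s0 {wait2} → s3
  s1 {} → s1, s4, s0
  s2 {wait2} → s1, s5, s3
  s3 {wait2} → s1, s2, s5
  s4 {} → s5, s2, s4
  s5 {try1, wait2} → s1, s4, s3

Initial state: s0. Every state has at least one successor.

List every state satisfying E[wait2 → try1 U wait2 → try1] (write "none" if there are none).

States satisfying wait2 → try1: {s1, s4, s5}.
States satisfying E[wait2 → try1 U wait2 → try1]: {s1, s4, s5}.

{s1, s4, s5}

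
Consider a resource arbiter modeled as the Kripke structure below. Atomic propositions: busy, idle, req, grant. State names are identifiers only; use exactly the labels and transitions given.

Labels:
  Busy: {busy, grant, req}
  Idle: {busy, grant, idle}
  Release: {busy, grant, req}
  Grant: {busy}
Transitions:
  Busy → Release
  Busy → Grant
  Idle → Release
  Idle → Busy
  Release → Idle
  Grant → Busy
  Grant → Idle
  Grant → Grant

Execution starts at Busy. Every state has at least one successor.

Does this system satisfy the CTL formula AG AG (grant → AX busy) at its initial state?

Holds

States satisfying AG (grant → AX busy): {Busy, Idle, Release, Grant}.
States satisfying AG AG (grant → AX busy): {Busy, Idle, Release, Grant}.
Every state reachable from Busy satisfies AG (grant → AX busy).
Busy ∈ Sat(AG AG (grant → AX busy)).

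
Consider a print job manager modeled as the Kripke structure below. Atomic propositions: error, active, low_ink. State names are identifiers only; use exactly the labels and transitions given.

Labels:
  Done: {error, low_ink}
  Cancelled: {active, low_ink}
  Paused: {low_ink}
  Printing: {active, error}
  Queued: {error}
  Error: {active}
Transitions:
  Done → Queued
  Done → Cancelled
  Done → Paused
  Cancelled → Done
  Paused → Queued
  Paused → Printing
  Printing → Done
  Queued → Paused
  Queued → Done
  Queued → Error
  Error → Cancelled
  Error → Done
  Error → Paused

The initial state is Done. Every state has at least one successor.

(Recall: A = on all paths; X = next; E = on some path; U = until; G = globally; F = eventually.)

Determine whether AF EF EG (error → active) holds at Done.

States satisfying EF EG (error → active): ∅.
States satisfying AF EF EG (error → active): ∅.
There is a path from Done along which EF EG (error → active) never holds.
Done ∉ Sat(AF EF EG (error → active)).

No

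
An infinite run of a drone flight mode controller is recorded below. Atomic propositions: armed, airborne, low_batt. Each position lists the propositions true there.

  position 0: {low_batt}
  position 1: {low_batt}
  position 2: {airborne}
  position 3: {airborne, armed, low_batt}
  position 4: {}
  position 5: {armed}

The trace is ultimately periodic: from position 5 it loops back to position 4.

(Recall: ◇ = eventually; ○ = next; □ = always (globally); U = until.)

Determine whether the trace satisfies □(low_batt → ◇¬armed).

Holds

low_batt → ◇¬armed holds at every position 0..5, and those are all positions ever visited, so □(low_batt → ◇¬armed) holds.
Positions where low_batt holds: 0, 1, 3.
Check ◇¬armed at each: 0→ok, 1→ok, 3→ok.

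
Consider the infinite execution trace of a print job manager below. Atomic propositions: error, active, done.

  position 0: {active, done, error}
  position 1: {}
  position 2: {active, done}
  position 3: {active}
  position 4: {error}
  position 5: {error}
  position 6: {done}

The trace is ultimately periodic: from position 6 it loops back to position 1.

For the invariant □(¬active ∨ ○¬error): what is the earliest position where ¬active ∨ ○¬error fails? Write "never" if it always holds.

3

Check ¬active ∨ ○¬error at each position in order: 0 ✓, 1 ✓, 2 ✓.
At position 3 the labels are {active} and the next position 4 has {error}, so ¬active ∨ ○¬error is false there. This is the first violation.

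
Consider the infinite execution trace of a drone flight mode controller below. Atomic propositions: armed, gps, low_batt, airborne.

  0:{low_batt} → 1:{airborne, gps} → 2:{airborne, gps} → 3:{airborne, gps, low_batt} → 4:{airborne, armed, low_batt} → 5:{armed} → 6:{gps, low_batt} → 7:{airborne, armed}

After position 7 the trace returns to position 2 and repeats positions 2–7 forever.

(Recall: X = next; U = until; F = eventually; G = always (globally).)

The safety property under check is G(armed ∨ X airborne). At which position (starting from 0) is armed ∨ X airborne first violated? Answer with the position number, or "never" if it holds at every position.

never

armed ∨ X airborne holds at every position 0..7, and those are all the positions the trace ever visits, so the invariant G(armed ∨ X airborne) is never violated.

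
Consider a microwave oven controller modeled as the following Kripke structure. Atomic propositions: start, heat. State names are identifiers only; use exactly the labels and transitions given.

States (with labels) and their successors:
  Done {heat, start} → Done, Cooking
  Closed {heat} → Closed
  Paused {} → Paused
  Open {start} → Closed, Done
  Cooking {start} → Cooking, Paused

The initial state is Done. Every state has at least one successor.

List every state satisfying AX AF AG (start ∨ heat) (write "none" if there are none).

{Closed}

States satisfying AF AG (start ∨ heat): {Closed}.
States satisfying AX AF AG (start ∨ heat): {Closed}.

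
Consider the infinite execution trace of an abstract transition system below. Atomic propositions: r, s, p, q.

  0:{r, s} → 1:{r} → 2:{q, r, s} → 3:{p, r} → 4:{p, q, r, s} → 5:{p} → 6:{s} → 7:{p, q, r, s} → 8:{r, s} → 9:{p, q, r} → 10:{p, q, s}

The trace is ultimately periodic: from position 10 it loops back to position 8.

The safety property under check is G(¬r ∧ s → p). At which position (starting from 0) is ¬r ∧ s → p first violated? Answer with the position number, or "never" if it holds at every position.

Check ¬r ∧ s → p at each position in order: 0 ✓, 1 ✓, 2 ✓, 3 ✓, 4 ✓, 5 ✓.
At position 6 the labels are {s}, so ¬r ∧ s → p is false there. This is the first violation.

6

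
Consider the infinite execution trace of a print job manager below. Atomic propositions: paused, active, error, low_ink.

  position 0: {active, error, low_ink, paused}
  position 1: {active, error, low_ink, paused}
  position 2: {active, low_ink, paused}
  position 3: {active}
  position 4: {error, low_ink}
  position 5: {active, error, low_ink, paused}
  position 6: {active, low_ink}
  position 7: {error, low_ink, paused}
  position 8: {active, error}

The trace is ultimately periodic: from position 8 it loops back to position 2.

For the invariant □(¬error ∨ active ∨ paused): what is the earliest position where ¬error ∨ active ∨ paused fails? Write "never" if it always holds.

Check ¬error ∨ active ∨ paused at each position in order: 0 ✓, 1 ✓, 2 ✓, 3 ✓.
At position 4 the labels are {error, low_ink}, so ¬error ∨ active ∨ paused is false there. This is the first violation.

4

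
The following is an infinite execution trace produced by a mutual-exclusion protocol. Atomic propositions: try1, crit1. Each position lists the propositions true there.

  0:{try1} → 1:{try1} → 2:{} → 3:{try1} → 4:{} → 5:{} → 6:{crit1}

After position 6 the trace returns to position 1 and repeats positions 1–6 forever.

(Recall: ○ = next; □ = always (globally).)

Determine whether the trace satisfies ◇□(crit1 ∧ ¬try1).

Violated

□(crit1 ∧ ¬try1) is false at every position 0..6, so it never becomes true and ◇□(crit1 ∧ ¬try1) fails.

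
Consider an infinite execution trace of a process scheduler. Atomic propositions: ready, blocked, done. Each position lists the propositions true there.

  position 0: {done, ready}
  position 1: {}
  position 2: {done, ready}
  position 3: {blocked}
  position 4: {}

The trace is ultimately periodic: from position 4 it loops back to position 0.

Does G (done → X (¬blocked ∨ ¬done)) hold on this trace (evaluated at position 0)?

done → X (¬blocked ∨ ¬done) holds at every position 0..4, and those are all positions ever visited, so G (done → X (¬blocked ∨ ¬done)) holds.
Positions where done holds: 0, 2.
Check X (¬blocked ∨ ¬done) at each: 0→ok, 2→ok.

Holds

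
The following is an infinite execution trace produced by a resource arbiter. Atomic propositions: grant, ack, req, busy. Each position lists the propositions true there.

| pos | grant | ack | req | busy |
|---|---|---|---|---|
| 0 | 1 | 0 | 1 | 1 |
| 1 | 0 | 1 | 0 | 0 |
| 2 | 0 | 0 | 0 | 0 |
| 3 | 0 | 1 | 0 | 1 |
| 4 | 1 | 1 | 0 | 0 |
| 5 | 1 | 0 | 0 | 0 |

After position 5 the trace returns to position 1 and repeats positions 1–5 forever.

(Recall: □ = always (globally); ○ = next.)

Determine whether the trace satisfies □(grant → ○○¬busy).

grant → ○○¬busy holds at every position 0..5, and those are all positions ever visited, so □(grant → ○○¬busy) holds.
Positions where grant holds: 0, 4, 5.
Check ○○¬busy at each: 0→ok, 4→ok, 5→ok.

Satisfied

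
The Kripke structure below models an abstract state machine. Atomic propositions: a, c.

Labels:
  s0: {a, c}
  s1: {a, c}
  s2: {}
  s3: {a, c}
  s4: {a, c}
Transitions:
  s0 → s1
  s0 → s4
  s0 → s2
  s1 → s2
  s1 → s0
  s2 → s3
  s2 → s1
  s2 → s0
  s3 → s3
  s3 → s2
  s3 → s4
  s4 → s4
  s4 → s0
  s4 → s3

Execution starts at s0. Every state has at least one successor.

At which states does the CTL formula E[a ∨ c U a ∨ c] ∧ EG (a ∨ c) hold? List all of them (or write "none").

{s0, s1, s3, s4}

States satisfying a ∨ c: {s0, s1, s3, s4}.
States satisfying E[a ∨ c U a ∨ c]: {s0, s1, s3, s4}.
States satisfying EG (a ∨ c): {s0, s1, s3, s4}.
States satisfying E[a ∨ c U a ∨ c] ∧ EG (a ∨ c): {s0, s1, s3, s4}.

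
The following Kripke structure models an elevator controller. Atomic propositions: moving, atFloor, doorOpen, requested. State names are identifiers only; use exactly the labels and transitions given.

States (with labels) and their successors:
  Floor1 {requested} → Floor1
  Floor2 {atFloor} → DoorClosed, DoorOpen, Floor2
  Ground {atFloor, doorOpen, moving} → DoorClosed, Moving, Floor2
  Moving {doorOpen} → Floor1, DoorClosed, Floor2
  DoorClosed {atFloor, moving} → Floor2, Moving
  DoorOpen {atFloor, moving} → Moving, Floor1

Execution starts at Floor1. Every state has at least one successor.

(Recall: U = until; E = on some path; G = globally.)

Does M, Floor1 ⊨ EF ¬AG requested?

States satisfying ¬AG requested: {Floor2, Ground, Moving, DoorClosed, DoorOpen}.
States satisfying EF ¬AG requested: {Floor2, Ground, Moving, DoorClosed, DoorOpen}.
No suitable path/successor from Floor1 witnesses the formula.
Floor1 ∉ Sat(EF ¬AG requested).

Does not hold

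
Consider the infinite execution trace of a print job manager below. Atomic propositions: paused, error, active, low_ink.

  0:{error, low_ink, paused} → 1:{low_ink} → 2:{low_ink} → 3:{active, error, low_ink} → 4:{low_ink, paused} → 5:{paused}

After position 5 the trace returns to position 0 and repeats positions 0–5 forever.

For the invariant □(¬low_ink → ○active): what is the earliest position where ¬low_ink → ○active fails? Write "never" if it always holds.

5

Check ¬low_ink → ○active at each position in order: 0 ✓, 1 ✓, 2 ✓, 3 ✓, 4 ✓.
At position 5 the labels are {paused} and the next position 0 has {error, low_ink, paused}, so ¬low_ink → ○active is false there. This is the first violation.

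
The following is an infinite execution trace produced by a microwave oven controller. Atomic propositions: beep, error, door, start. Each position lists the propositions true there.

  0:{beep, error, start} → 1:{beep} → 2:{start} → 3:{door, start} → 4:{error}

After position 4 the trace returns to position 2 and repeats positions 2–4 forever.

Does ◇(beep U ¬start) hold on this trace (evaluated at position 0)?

Holds

beep U ¬start holds at position 0, which is reachable from 0, so ◇(beep U ¬start) holds.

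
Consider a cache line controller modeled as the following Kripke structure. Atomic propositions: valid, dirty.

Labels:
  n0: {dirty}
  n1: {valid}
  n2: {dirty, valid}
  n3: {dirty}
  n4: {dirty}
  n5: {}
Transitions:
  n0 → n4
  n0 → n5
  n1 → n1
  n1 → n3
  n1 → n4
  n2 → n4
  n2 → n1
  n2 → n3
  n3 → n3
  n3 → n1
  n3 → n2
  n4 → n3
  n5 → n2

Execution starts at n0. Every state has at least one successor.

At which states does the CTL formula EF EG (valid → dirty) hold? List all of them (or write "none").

States satisfying EG (valid → dirty): {n0, n2, n3, n4, n5}.
States satisfying EF EG (valid → dirty): {n0, n1, n2, n3, n4, n5}.

{n0, n1, n2, n3, n4, n5}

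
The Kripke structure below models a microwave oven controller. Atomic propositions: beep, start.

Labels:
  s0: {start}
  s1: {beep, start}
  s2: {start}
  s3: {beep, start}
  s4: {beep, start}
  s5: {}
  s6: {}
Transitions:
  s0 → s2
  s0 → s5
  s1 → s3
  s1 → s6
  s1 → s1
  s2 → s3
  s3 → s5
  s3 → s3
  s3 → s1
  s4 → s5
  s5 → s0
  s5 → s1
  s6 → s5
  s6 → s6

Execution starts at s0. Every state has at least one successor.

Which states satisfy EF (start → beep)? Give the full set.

States satisfying start → beep: {s1, s3, s4, s5, s6}.
States satisfying EF (start → beep): {s0, s1, s2, s3, s4, s5, s6}.

{s0, s1, s2, s3, s4, s5, s6}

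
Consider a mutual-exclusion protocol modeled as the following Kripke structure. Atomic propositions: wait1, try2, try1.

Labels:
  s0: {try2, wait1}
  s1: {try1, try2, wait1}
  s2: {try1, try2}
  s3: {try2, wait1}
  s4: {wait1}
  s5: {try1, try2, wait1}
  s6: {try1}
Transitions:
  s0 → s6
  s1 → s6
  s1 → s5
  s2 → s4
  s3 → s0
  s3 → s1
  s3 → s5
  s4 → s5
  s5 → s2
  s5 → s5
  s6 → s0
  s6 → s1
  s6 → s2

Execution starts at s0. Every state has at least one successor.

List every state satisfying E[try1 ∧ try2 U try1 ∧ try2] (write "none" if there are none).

States satisfying try1 ∧ try2: {s1, s2, s5}.
States satisfying E[try1 ∧ try2 U try1 ∧ try2]: {s1, s2, s5}.

{s1, s2, s5}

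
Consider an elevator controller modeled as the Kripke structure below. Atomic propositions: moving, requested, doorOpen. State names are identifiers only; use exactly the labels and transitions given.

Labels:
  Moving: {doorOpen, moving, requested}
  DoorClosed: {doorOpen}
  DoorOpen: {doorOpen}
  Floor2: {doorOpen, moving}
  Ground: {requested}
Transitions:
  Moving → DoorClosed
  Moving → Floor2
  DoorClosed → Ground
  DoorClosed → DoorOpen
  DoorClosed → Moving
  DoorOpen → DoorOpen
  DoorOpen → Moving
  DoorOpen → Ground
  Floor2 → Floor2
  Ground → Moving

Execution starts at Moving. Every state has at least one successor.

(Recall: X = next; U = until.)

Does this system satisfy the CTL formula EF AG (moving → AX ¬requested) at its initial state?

States satisfying AG (moving → AX ¬requested): {Moving, DoorClosed, DoorOpen, Floor2, Ground}.
States satisfying EF AG (moving → AX ¬requested): {Moving, DoorClosed, DoorOpen, Floor2, Ground}.
Some path from Moving reaches a state where AG (moving → AX ¬requested) holds.
Moving ∈ Sat(EF AG (moving → AX ¬requested)).

Satisfied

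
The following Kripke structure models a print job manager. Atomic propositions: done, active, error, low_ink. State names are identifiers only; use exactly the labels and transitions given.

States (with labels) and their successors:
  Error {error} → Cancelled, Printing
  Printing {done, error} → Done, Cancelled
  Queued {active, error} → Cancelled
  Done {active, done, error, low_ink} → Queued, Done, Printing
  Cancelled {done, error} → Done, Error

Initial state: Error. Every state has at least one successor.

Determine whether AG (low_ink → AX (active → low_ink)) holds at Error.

Violated

States satisfying low_ink → AX (active → low_ink): {Error, Printing, Queued, Cancelled}.
States satisfying AG (low_ink → AX (active → low_ink)): ∅.
Done is reachable from Error and violates low_ink → AX (active → low_ink), so AG fails at Error.
Error ∉ Sat(AG (low_ink → AX (active → low_ink))).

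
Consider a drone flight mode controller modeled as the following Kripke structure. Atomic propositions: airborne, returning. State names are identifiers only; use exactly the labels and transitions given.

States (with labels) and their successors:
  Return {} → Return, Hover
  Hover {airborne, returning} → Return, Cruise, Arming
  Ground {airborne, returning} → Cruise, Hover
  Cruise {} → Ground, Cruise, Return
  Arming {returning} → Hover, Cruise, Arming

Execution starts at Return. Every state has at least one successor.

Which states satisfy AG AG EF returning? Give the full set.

States satisfying AG EF returning: {Return, Hover, Ground, Cruise, Arming}.
States satisfying AG AG EF returning: {Return, Hover, Ground, Cruise, Arming}.

{Return, Hover, Ground, Cruise, Arming}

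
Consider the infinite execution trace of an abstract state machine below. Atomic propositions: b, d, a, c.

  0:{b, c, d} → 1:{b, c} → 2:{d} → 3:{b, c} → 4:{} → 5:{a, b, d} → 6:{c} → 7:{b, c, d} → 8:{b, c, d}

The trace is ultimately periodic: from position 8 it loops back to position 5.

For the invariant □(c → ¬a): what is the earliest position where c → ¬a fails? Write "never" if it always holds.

never

c → ¬a holds at every position 0..8, and those are all the positions the trace ever visits, so the invariant □(c → ¬a) is never violated.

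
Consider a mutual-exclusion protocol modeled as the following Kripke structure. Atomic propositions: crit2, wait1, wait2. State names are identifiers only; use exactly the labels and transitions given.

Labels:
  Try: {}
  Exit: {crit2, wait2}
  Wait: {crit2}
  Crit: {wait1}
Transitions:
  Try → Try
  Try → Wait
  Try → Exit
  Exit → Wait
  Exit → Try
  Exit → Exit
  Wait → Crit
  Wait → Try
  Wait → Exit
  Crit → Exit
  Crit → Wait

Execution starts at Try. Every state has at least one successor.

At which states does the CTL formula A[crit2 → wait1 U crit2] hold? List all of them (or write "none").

States satisfying crit2 → wait1: {Try, Crit}.
States satisfying crit2: {Exit, Wait}.
States satisfying A[crit2 → wait1 U crit2]: {Exit, Wait, Crit}.

{Exit, Wait, Crit}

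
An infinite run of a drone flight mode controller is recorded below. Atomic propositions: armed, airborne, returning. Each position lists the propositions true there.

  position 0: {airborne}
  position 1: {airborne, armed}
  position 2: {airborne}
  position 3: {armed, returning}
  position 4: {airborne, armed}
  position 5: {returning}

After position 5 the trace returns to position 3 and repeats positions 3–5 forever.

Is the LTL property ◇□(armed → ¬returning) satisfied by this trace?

Does not hold

□(armed → ¬returning) is false at every position 0..5, so it never becomes true and ◇□(armed → ¬returning) fails.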